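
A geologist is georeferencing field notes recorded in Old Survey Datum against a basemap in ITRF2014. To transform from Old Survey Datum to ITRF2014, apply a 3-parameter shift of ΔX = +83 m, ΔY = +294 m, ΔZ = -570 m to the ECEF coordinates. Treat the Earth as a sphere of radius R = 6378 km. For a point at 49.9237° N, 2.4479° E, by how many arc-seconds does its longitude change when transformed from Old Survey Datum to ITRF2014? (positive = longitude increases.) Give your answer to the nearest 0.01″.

Δλ = 14.58″

sin φ = 0.765188, cos φ = 0.643807, sin λ = 0.042711, cos λ = 0.999087.
East component: ΔE = −sin λ·ΔX + cos λ·ΔY = −(0.042711)(83) + (0.999087)(294) = 290.19 m.
1° of latitude spans πR/180 = 111317 m; at latitude φ, 1° of longitude spans that × cos φ = 71666.7 m, so Δλ = 290.19 / 71666.7 × 3600 = 14.577″.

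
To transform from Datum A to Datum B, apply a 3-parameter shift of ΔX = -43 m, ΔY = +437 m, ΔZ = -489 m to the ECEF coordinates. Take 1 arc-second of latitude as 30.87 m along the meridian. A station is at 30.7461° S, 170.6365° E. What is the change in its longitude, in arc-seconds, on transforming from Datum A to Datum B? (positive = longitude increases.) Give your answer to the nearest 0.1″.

sin φ = -0.511235, cos φ = 0.859441, sin λ = 0.162697, cos λ = -0.986676.
East component: ΔE = −sin λ·ΔX + cos λ·ΔY = −(0.162697)(-43) + (-0.986676)(437) = -424.18 m.
1° of latitude spans 3600 × 30.87 = 111132 m; at latitude φ, 1° of longitude spans that × cos φ = 95511.4 m, so Δλ = -424.18 / 95511.4 × 3600 = -15.988″.

Δλ = -16.0″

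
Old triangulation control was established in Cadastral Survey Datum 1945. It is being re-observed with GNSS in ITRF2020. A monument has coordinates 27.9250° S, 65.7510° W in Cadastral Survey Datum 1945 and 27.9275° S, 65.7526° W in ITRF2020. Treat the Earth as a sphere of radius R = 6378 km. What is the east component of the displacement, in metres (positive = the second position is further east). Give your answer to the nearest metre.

Δφ = -27.9275° − -27.9250° = -0.0025°; Δλ = -65.7526° − -65.7510° = -0.0016°.
1° along a meridian = πR/180 = 111317 m.
ΔN = Δφ × 111317 = -278.3 m; ΔE = Δλ × 111317 × cos(-27.9250°) = -0.0016 × 111317 × 0.883561 = -157.4 m.

ΔE = -157 m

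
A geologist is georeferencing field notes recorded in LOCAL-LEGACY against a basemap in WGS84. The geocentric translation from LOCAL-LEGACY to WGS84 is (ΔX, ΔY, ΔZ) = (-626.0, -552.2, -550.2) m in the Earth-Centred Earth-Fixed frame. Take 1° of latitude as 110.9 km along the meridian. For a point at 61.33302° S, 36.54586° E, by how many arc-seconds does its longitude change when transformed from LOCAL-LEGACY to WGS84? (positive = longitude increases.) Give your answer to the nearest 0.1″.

sin φ = -0.877423, cos φ = 0.479718, sin λ = 0.595466, cos λ = 0.803381.
East component: ΔE = −sin λ·ΔX + cos λ·ΔY = −(0.595466)(-626.0) + (0.803381)(-552.2) = -70.86 m.
1° of latitude spans 110900 m; at latitude φ, 1° of longitude spans that × cos φ = 53200.7 m, so Δλ = -70.86 / 53200.7 × 3600 = -4.795″.

Δλ = -4.8″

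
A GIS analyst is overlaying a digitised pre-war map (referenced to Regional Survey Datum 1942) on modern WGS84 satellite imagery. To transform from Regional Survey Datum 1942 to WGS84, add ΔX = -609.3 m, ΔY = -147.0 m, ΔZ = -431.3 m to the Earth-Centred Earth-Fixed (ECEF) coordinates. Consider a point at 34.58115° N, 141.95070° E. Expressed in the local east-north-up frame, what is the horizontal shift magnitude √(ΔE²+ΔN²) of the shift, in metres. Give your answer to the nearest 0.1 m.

757.1 m

At φ = 34.58115°, λ = 141.95070°: sin φ = 0.567573, cos φ = 0.823323, sin λ = 0.616339, cos λ = -0.787481.
ΔE = −sin λ·ΔX + cos λ·ΔY = −(0.616339)·(-609.3) + (-0.787481)·(-147.0) = 491.30 m.
ΔN = −sin φ cos λ·ΔX − sin φ sin λ·ΔY + cos φ·ΔZ = −(0.567573)(-0.787481)(-609.3) − (0.567573)(0.616339)(-147.0) + (0.823323)(-431.3) = -576.00 m.
Horizontal magnitude = √(ΔE² + ΔN²) = √(491.30² + (-576.00)²) = 757.07 m.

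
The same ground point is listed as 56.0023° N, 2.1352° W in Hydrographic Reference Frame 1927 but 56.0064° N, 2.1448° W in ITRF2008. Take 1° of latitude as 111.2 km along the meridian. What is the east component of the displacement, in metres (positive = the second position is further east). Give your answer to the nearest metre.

Δφ = 56.0064° − 56.0023° = +0.0041°; Δλ = -2.1448° − -2.1352° = -0.0096°.
ΔN = Δφ × 111200 = 455.9 m; ΔE = Δλ × 111200 × cos(56.0023°) = -0.0096 × 111200 × 0.559160 = -596.9 m.

ΔE = -597 m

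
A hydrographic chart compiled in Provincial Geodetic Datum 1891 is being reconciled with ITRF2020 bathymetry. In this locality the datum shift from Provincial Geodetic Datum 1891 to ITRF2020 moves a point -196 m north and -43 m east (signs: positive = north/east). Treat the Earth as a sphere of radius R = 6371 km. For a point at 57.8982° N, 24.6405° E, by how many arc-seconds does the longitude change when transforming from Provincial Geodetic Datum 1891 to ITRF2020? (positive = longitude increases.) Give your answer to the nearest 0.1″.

At latitude 57.8982°, cos φ = 0.531425.
One radian of longitude at latitude φ spans R cos φ, so Δλ = ΔE / (R cos φ) = -43.0 / (6371000 × 0.531425) = -1.2700e-05 rad = -2.620″.

Δλ = -2.6″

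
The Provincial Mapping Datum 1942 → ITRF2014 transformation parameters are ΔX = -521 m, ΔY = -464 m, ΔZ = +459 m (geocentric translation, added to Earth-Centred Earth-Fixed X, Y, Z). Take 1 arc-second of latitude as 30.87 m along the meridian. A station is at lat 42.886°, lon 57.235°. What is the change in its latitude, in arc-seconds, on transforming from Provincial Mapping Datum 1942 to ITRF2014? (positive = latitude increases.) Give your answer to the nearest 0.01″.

Δφ = 25.71″

sin φ = 0.680542, cos φ = 0.732709, sin λ = 0.840897, cos λ = 0.541195.
North component: ΔN = −sin φ cos λ·ΔX − sin φ sin λ·ΔY + cos φ·ΔZ = −(0.680542)(0.541195)(-521) − (0.680542)(0.840897)(-464) + (0.732709)(459) = 793.73 m.
1° of latitude spans 3600 × 30.87 = 111132 m, so Δφ = 793.73 / 111132 × 3600 = 25.712″.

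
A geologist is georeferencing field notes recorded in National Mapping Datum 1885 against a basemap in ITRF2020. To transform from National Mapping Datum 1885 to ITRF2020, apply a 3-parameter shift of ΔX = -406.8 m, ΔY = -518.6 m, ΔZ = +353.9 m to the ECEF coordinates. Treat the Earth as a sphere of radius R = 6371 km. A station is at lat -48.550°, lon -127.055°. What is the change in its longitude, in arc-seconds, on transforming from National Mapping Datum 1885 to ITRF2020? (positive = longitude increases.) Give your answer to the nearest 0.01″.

sin φ = -0.749534, cos φ = 0.661966, sin λ = -0.798057, cos λ = -0.602581.
East component: ΔE = −sin λ·ΔX + cos λ·ΔY = −(-0.798057)(-406.8) + (-0.602581)(-518.6) = -12.15 m.
1° of latitude spans πR/180 = 111195 m; at latitude φ, 1° of longitude spans that × cos φ = 73607.3 m, so Δλ = -12.15 / 73607.3 × 3600 = -0.594″.

Δλ = -0.59″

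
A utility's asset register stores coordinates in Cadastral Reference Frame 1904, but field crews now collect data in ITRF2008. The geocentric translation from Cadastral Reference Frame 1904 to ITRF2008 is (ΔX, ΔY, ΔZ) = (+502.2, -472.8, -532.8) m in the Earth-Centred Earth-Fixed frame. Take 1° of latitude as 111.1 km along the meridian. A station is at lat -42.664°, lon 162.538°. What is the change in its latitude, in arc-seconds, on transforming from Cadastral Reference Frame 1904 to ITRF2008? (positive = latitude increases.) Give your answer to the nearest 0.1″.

sin φ = -0.677698, cos φ = 0.735341, sin λ = 0.300073, cos λ = -0.953916.
North component: ΔN = −sin φ cos λ·ΔX − sin φ sin λ·ΔY + cos φ·ΔZ = −(-0.677698)(-0.953916)(502.2) − (-0.677698)(0.300073)(-472.8) + (0.735341)(-532.8) = -812.59 m.
1° of latitude spans 111100 m, so Δφ = -812.59 / 111100 × 3600 = -26.331″.

Δφ = -26.3″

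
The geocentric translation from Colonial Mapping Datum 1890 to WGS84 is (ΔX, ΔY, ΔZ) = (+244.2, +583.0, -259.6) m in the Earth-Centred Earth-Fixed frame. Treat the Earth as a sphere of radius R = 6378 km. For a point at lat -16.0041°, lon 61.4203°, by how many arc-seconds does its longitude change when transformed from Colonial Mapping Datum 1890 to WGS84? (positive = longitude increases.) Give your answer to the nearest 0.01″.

sin φ = -0.275706, cos φ = 0.961242, sin λ = 0.878153, cos λ = 0.478381.
East component: ΔE = −sin λ·ΔX + cos λ·ΔY = −(0.878153)(244.2) + (0.478381)(583.0) = 64.45 m.
1° of latitude spans πR/180 = 111317 m; at latitude φ, 1° of longitude spans that × cos φ = 107002.7 m, so Δλ = 64.45 / 107002.7 × 3600 = 2.168″.

Δλ = 2.17″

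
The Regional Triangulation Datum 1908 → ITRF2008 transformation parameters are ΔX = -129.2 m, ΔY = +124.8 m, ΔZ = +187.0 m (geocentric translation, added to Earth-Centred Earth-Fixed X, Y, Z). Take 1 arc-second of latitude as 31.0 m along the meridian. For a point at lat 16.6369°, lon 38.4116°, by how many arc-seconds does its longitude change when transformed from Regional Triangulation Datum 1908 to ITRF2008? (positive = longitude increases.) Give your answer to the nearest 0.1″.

Δλ = 6.0″

sin φ = 0.286305, cos φ = 0.958138, sin λ = 0.621306, cos λ = 0.783568.
East component: ΔE = −sin λ·ΔX + cos λ·ΔY = −(0.621306)(-129.2) + (0.783568)(124.8) = 178.06 m.
1° of latitude spans 3600 × 31.00 = 111600 m; at latitude φ, 1° of longitude spans that × cos φ = 106928.2 m, so Δλ = 178.06 / 106928.2 × 3600 = 5.995″.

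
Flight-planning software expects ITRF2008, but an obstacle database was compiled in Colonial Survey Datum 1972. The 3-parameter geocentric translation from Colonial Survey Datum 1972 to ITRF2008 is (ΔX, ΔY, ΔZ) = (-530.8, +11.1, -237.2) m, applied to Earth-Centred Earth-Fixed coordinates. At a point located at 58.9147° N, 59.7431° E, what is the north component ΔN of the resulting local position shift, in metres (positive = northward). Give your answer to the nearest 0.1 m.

At φ = 58.9147°, λ = 59.7431°: sin φ = 0.856400, cos φ = 0.516314, sin λ = 0.863775, cos λ = 0.503878.
ΔN = −sin φ cos λ·ΔX − sin φ sin λ·ΔY + cos φ·ΔZ = −(0.856400)(0.503878)(-530.8) − (0.856400)(0.863775)(11.1) + (0.516314)(-237.2) = 98.37 m.

ΔN = 98.4 m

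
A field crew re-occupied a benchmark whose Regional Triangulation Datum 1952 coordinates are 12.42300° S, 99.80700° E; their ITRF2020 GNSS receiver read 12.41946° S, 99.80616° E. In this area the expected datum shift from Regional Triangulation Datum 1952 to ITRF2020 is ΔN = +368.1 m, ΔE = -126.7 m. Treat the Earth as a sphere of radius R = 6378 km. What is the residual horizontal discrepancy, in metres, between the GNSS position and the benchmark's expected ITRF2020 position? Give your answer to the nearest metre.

Observed coordinate differences: Δφ = +0.00354°, Δλ = -0.00084°.
Converting to metres (1° lat = 111317 m, cos φ = 0.976586): observed ΔN = 394.1 m, observed ΔE = -91.3 m.
Subtracting the expected shift leaves a residual of 394.1 − (368.1) = 26.0 m north and -91.3 − (-126.7) = 35.4 m east.
Residual distance = √(26.0² + 35.4²) = 43.9 m.

44 m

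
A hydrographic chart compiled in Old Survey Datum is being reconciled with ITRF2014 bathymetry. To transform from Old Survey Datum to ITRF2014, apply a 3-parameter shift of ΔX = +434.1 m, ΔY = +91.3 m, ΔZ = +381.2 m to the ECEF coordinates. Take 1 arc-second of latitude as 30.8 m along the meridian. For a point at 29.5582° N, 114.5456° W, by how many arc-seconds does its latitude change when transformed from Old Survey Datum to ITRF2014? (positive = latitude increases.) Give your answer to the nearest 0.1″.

sin φ = 0.493307, cos φ = 0.869855, sin λ = -0.909631, cos λ = -0.415417.
North component: ΔN = −sin φ cos λ·ΔX − sin φ sin λ·ΔY + cos φ·ΔZ = −(0.493307)(-0.415417)(434.1) − (0.493307)(-0.909631)(91.3) + (0.869855)(381.2) = 461.52 m.
1° of latitude spans 3600 × 30.80 = 110880 m, so Δφ = 461.52 / 110880 × 3600 = 14.984″.

Δφ = 15.0″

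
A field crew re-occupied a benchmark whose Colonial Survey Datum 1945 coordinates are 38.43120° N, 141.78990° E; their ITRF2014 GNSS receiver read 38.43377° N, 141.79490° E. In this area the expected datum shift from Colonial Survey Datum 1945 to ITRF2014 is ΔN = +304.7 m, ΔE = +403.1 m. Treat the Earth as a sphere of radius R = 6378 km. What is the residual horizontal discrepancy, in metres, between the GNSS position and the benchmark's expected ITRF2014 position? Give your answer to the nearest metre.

38 m

Observed coordinate differences: Δφ = +0.00257°, Δλ = +0.00500°.
Converting to metres (1° lat = 111317 m, cos φ = 0.783355): observed ΔN = 286.1 m, observed ΔE = 436.0 m.
Subtracting the expected shift leaves a residual of 286.1 − (304.7) = -18.6 m north and 436.0 − (403.1) = 32.9 m east.
Residual distance = √((-18.6)² + 32.9²) = 37.8 m.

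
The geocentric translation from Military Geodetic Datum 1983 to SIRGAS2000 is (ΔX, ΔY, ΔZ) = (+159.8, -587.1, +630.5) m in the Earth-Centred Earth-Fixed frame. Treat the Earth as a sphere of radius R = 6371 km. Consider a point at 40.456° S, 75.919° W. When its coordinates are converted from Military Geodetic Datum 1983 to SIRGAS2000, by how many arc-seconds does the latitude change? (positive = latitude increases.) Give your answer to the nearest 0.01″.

sin φ = -0.648864, cos φ = 0.760904, sin λ = -0.969953, cos λ = 0.243293.
North component: ΔN = −sin φ cos λ·ΔX − sin φ sin λ·ΔY + cos φ·ΔZ = −(-0.648864)(0.243293)(159.8) − (-0.648864)(-0.969953)(-587.1) + (0.760904)(630.5) = 874.48 m.
1° of latitude spans πR/180 = 111195 m, so Δφ = 874.48 / 111195 × 3600 = 28.312″.

Δφ = 28.31″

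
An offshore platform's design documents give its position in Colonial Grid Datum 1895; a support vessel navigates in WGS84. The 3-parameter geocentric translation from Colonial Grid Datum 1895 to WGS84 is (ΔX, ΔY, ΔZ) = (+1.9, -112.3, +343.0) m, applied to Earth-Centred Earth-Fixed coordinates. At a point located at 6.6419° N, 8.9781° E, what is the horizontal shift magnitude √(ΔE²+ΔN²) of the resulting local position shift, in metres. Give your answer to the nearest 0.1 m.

At φ = 6.6419°, λ = 8.9781°: sin φ = 0.115664, cos φ = 0.993288, sin λ = 0.156057, cos λ = 0.987748.
ΔE = −sin λ·ΔX + cos λ·ΔY = −(0.156057)·(1.9) + (0.987748)·(-112.3) = -111.22 m.
ΔN = −sin φ cos λ·ΔX − sin φ sin λ·ΔY + cos φ·ΔZ = −(0.115664)(0.987748)(1.9) − (0.115664)(0.156057)(-112.3) + (0.993288)(343.0) = 342.51 m.
Horizontal magnitude = √(ΔE² + ΔN²) = √((-111.22)² + 342.51²) = 360.11 m.

360.1 m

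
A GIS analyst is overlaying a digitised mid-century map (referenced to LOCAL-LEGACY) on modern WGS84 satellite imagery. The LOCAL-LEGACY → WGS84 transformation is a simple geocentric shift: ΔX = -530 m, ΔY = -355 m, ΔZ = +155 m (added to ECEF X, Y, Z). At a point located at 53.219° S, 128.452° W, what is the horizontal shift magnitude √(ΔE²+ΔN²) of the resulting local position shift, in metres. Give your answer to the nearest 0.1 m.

611.2 m

At φ = -53.219°, λ = -128.452°: sin φ = -0.800930, cos φ = 0.598758, sin λ = -0.783129, cos λ = -0.621859.
ΔE = −sin λ·ΔX + cos λ·ΔY = −(-0.783129)·(-530) + (-0.621859)·(-355) = -194.30 m.
ΔN = −sin φ cos λ·ΔX − sin φ sin λ·ΔY + cos φ·ΔZ = −(-0.800930)(-0.621859)(-530) − (-0.800930)(-0.783129)(-355) + (0.598758)(155) = 579.45 m.
Horizontal magnitude = √(ΔE² + ΔN²) = √((-194.30)² + 579.45²) = 611.16 m.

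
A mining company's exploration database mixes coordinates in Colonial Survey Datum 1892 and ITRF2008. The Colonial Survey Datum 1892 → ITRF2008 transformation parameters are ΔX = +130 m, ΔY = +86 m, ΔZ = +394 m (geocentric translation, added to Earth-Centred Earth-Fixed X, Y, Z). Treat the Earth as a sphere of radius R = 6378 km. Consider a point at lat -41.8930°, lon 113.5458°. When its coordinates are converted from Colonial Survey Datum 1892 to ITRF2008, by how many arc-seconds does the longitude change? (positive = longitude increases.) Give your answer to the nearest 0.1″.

sin φ = -0.667742, cos φ = 0.744393, sin λ = 0.916741, cos λ = -0.399482.
East component: ΔE = −sin λ·ΔX + cos λ·ΔY = −(0.916741)(130) + (-0.399482)(86) = -153.53 m.
1° of latitude spans πR/180 = 111317 m; at latitude φ, 1° of longitude spans that × cos φ = 82863.7 m, so Δλ = -153.53 / 82863.7 × 3600 = -6.670″.

Δλ = -6.7″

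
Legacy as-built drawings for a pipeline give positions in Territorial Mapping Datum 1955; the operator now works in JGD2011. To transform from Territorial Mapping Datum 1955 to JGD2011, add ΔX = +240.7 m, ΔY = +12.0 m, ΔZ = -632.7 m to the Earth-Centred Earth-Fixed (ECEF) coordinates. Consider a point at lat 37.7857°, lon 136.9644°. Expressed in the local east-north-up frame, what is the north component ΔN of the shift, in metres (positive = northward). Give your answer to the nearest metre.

At φ = 37.7857°, λ = 136.9644°: sin φ = 0.612710, cos φ = 0.790308, sin λ = 0.682453, cos λ = -0.730930.
ΔN = −sin φ cos λ·ΔX − sin φ sin λ·ΔY + cos φ·ΔZ = −(0.612710)(-0.730930)(240.7) − (0.612710)(0.682453)(12.0) + (0.790308)(-632.7) = -397.25 m.

ΔN = -397 m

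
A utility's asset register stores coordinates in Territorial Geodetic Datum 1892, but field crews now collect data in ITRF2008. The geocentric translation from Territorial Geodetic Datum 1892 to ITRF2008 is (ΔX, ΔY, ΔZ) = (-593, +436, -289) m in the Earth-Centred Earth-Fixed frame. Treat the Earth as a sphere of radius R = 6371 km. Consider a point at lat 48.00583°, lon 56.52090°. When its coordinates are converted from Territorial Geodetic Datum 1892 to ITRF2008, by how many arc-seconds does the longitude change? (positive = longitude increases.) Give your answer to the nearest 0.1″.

Δλ = 35.6″

sin φ = 0.743213, cos φ = 0.669055, sin λ = 0.834087, cos λ = 0.551633.
East component: ΔE = −sin λ·ΔX + cos λ·ΔY = −(0.834087)(-593) + (0.551633)(436) = 735.13 m.
1° of latitude spans πR/180 = 111195 m; at latitude φ, 1° of longitude spans that × cos φ = 74395.5 m, so Δλ = 735.13 / 74395.5 × 3600 = 35.573″.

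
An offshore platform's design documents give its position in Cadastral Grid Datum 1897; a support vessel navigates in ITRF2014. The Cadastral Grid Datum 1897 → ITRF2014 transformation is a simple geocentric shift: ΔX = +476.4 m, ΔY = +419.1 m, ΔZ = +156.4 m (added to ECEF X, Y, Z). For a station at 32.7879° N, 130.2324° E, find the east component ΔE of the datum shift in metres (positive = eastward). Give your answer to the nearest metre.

At φ = 32.7879°, λ = 130.2324°: sin φ = 0.541531, cos φ = 0.840681, sin λ = 0.763431, cos λ = -0.645890.
ΔE = −sin λ·ΔX + cos λ·ΔY = −(0.763431)·(476.4) + (-0.645890)·(419.1) = -634.39 m.

ΔE = -634 m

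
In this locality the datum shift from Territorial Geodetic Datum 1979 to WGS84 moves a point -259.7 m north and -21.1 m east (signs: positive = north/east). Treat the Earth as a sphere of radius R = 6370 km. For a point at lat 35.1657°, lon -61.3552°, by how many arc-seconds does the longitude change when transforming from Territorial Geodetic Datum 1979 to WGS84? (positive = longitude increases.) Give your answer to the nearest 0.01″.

Δλ = -0.84″

At latitude 35.1657°, cos φ = 0.817490.
One radian of longitude at latitude φ spans R cos φ, so Δλ = ΔE / (R cos φ) = -21.1 / (6370000 × 0.817490) = -4.0519e-06 rad = -0.836″.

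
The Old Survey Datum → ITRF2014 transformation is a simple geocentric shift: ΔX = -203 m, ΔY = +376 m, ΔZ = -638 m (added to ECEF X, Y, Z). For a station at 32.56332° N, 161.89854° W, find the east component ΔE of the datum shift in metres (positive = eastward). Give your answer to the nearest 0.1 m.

ΔE = -420.5 m

The local east axis at (φ, λ) is (−sin λ, cos λ, 0), so ΔE = −sin(-161.89854°)·(-203) + cos(-161.89854°)·376 = -420.46 m.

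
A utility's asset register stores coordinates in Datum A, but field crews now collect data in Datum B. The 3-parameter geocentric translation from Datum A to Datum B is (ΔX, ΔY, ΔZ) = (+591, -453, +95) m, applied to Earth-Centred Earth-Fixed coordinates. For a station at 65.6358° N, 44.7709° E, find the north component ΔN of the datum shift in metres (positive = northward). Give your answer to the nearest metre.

The local north axis is (−sin φ cos λ, −sin φ sin λ, cos φ), giving ΔN = -382.202 + 290.623 + 39.191 = -52.39 m.

ΔN = -52 m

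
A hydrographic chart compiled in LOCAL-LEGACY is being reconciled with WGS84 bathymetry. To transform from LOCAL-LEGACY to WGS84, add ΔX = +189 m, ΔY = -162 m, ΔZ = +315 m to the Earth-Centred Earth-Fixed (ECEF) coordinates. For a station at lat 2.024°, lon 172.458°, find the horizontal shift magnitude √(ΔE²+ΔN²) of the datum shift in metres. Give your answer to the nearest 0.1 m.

At φ = 2.024°, λ = 172.458°: sin φ = 0.035318, cos φ = 0.999376, sin λ = 0.131253, cos λ = -0.991349.
ΔE = −sin λ·ΔX + cos λ·ΔY = −(0.131253)·(189) + (-0.991349)·(-162) = 135.79 m.
ΔN = −sin φ cos λ·ΔX − sin φ sin λ·ΔY + cos φ·ΔZ = −(0.035318)(-0.991349)(189) − (0.035318)(0.131253)(-162) + (0.999376)(315) = 322.17 m.
Horizontal magnitude = √(ΔE² + ΔN²) = √(135.79² + 322.17²) = 349.62 m.

349.6 m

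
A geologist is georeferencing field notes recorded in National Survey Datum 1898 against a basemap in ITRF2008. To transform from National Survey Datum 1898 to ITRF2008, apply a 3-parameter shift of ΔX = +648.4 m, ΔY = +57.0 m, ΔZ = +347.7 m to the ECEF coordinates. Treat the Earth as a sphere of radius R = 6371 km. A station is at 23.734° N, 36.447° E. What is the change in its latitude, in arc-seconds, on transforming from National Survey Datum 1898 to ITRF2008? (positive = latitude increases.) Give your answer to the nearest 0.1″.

sin φ = 0.402491, cos φ = 0.915424, sin λ = 0.594079, cos λ = 0.804407.
North component: ΔN = −sin φ cos λ·ΔX − sin φ sin λ·ΔY + cos φ·ΔZ = −(0.402491)(0.804407)(648.4) − (0.402491)(0.594079)(57.0) + (0.915424)(347.7) = 94.73 m.
1° of latitude spans πR/180 = 111195 m, so Δφ = 94.73 / 111195 × 3600 = 3.067″.

Δφ = 3.1″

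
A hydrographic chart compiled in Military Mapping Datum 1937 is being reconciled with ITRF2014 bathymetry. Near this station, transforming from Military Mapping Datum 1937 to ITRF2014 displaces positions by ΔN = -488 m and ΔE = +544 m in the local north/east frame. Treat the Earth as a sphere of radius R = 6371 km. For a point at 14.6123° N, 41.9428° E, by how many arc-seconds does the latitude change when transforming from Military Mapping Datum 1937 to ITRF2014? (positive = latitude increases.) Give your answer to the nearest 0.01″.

On a sphere of radius R, 1 rad of latitude = R, so Δφ = ΔN / R = -488.0 / 6371000 = -7.6597e-05 rad = -15.799″.

Δφ = -15.80″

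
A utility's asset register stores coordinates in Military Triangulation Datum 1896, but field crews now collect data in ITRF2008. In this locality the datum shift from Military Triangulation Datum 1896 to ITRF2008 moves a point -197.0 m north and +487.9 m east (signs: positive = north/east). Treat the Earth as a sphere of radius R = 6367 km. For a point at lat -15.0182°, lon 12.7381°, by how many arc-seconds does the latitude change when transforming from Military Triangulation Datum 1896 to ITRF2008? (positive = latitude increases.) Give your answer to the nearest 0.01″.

On a sphere of radius R, 1 rad of latitude = R, so Δφ = ΔN / R = -197.0 / 6367000 = -3.0941e-05 rad = -6.382″.

Δφ = -6.38″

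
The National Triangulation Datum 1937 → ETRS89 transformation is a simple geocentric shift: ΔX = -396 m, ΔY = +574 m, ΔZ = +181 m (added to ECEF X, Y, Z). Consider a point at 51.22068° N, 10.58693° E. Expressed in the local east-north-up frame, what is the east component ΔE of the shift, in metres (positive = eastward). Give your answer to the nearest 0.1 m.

ΔE = 637.0 m

At φ = 51.22068°, λ = 10.58693°: sin φ = 0.779564, cos φ = 0.626322, sin λ = 0.183727, cos λ = 0.982977.
ΔE = −sin λ·ΔX + cos λ·ΔY = −(0.183727)·(-396) + (0.982977)·(574) = 636.98 m.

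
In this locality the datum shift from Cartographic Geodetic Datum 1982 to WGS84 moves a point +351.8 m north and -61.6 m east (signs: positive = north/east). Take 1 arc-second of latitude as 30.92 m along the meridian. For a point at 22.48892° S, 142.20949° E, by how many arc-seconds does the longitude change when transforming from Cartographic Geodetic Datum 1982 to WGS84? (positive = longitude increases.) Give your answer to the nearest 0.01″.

At latitude -22.48892°, cos φ = 0.923954.
1″ of longitude at this latitude = 30.92 × cos φ = 28.5686 m, so Δλ = -61.6 / 28.5686 = -2.156″.

Δλ = -2.16″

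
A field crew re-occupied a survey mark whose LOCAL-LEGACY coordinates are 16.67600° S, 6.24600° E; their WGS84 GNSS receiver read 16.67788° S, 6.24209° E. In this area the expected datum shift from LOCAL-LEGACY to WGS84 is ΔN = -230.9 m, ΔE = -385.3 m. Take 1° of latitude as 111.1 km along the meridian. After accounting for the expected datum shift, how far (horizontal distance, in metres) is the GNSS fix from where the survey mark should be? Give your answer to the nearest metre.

38 m

Observed coordinate differences: Δφ = -0.00188°, Δλ = -0.00391°.
Converting to metres (1° lat = 111100 m, cos φ = 0.957943): observed ΔN = -208.9 m, observed ΔE = -416.1 m.
Subtracting the expected shift leaves a residual of -208.9 − (-230.9) = 22.0 m north and -416.1 − (-385.3) = -30.8 m east.
Residual distance = √(22.0² + (-30.8)²) = 37.9 m.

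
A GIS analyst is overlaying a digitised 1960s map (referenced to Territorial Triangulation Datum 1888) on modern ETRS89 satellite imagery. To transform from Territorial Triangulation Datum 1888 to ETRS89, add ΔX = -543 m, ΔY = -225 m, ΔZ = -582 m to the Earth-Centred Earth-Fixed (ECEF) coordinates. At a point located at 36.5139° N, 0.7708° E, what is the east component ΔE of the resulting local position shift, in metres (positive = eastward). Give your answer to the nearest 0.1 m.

ΔE = -217.7 m

At φ = 36.5139°, λ = 0.7708°: sin φ = 0.595018, cos φ = 0.803713, sin λ = 0.013453, cos λ = 0.999910.
ΔE = −sin λ·ΔX + cos λ·ΔY = −(0.013453)·(-543) + (0.999910)·(-225) = -217.67 m.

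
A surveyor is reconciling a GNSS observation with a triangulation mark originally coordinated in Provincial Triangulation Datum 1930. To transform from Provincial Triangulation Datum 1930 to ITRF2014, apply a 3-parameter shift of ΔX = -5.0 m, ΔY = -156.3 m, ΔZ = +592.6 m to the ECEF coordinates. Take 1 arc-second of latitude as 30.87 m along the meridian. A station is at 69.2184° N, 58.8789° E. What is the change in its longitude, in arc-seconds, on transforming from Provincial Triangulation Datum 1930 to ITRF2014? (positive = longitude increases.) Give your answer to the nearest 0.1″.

sin φ = 0.934940, cos φ = 0.354807, sin λ = 0.856077, cos λ = 0.516849.
East component: ΔE = −sin λ·ΔX + cos λ·ΔY = −(0.856077)(-5.0) + (0.516849)(-156.3) = -76.50 m.
1° of latitude spans 3600 × 30.87 = 111132 m; at latitude φ, 1° of longitude spans that × cos φ = 39430.4 m, so Δλ = -76.50 / 39430.4 × 3600 = -6.985″.

Δλ = -7.0″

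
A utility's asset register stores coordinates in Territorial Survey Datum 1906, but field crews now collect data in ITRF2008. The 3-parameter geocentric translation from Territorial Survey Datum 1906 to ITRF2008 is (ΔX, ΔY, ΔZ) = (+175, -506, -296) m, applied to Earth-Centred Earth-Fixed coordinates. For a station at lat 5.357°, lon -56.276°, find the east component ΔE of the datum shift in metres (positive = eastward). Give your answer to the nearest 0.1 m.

At φ = 5.357°, λ = -56.276°: sin φ = 0.093361, cos φ = 0.995632, sin λ = -0.831722, cos λ = 0.555193.
ΔE = −sin λ·ΔX + cos λ·ΔY = −(-0.831722)·(175) + (0.555193)·(-506) = -135.38 m.

ΔE = -135.4 m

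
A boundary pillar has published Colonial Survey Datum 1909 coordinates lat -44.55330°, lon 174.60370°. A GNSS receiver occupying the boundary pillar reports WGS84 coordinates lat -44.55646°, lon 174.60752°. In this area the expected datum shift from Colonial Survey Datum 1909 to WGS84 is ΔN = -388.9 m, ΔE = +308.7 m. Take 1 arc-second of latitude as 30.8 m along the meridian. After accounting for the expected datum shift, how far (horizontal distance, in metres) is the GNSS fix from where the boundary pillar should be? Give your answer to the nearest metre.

Observed coordinate differences: Δφ = -0.00316°, Δλ = +0.00382°.
Converting to metres (1° lat = 110880 m, cos φ = 0.712598): observed ΔN = -350.4 m, observed ΔE = 301.8 m.
Subtracting the expected shift leaves a residual of -350.4 − (-388.9) = 38.5 m north and 301.8 − (308.7) = -6.9 m east.
Residual distance = √(38.5² + (-6.9)²) = 39.1 m.

39 m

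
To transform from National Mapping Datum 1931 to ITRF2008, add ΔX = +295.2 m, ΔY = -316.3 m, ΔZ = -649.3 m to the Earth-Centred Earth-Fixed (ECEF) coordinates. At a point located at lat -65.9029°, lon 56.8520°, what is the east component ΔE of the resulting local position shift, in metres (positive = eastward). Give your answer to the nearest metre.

ΔE = -420 m

The local east axis at (φ, λ) is (−sin λ, cos λ, 0), so ΔE = −sin(56.8520°)·295.2 + cos(56.8520°)·(-316.3) = -420.11 m.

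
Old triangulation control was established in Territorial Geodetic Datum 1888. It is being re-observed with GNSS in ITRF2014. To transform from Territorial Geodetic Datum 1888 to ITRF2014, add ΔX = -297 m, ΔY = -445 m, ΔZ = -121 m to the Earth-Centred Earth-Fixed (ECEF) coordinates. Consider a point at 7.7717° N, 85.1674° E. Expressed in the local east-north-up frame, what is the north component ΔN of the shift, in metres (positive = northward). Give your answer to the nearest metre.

The local north axis is (−sin φ cos λ, −sin φ sin λ, cos φ), giving ΔN = 3.383 + 59.962 − 119.889 = -56.54 m.

ΔN = -57 m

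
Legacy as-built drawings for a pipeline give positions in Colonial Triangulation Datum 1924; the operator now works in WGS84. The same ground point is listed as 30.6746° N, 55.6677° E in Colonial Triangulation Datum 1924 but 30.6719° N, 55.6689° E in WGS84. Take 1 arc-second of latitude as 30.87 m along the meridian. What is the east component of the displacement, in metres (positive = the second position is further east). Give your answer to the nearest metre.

ΔE = 115 m

Δφ = 30.6719° − 30.6746° = -0.0027°; Δλ = 55.6689° − 55.6677° = +0.0012°.
1° of latitude = 3600 × 30.87 = 111132 m.
ΔN = Δφ × 111132 = -300.1 m; ΔE = Δλ × 111132 × cos(30.6746°) = +0.0012 × 111132 × 0.860079 = 114.7 m.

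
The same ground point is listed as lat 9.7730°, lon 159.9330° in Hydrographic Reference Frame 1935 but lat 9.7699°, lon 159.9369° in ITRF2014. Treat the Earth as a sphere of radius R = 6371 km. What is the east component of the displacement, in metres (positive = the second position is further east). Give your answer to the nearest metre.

Δφ = 9.7699° − 9.7730° = -0.0031°; Δλ = 159.9369° − 159.9330° = +0.0039°.
1° along a meridian = πR/180 = 111195 m.
ΔN = Δφ × 111195 = -344.7 m; ΔE = Δλ × 111195 × cos(9.7730°) = +0.0039 × 111195 × 0.985488 = 427.4 m.

ΔE = 427 m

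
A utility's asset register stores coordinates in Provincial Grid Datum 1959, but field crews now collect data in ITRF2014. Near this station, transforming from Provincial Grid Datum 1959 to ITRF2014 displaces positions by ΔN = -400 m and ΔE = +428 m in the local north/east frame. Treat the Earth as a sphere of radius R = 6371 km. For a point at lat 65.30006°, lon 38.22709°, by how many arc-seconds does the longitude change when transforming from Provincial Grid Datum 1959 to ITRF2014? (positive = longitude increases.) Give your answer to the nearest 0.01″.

At latitude 65.30006°, cos φ = 0.417866.
One radian of longitude at latitude φ spans R cos φ, so Δλ = ΔE / (R cos φ) = 428.0 / (6371000 × 0.417866) = 1.6077e-04 rad = 33.161″.

Δλ = 33.16″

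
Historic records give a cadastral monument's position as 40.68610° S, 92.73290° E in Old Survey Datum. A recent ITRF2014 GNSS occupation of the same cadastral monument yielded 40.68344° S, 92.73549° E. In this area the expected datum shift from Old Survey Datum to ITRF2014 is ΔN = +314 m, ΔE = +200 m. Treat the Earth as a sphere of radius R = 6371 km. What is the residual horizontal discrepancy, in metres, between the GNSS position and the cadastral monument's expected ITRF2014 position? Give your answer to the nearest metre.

Observed coordinate differences: Δφ = +0.00266°, Δλ = +0.00259°.
Converting to metres (1° lat = 111195 m, cos φ = 0.758293): observed ΔN = 295.8 m, observed ΔE = 218.4 m.
Subtracting the expected shift leaves a residual of 295.8 − (314) = -18.2 m north and 218.4 − (200) = 18.4 m east.
Residual distance = √((-18.2)² + 18.4²) = 25.9 m.

26 m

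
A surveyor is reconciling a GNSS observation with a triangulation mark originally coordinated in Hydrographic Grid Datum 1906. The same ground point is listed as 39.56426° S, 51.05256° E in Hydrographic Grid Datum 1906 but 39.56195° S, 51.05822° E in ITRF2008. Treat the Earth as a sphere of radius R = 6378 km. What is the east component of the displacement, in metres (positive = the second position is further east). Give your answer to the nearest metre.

ΔE = 486 m

Δφ = -39.56195° − -39.56426° = +0.00231°; Δλ = 51.05822° − 51.05256° = +0.00566°.
1° along a meridian = πR/180 = 111317 m.
ΔN = Δφ × 111317 = 257.1 m; ΔE = Δλ × 111317 × cos(-39.56426°) = +0.00566 × 111317 × 0.770911 = 485.7 m.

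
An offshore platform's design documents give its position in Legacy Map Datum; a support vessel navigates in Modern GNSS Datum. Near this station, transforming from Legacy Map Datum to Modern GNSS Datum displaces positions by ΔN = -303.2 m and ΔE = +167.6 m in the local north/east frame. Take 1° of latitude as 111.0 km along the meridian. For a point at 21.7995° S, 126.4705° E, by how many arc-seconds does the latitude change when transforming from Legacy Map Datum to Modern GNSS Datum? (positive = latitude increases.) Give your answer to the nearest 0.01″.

Δφ = -9.83″

1° of latitude = 111.0 km, so Δφ = -303.2 / 111000 = -0.0027315° = -9.834″.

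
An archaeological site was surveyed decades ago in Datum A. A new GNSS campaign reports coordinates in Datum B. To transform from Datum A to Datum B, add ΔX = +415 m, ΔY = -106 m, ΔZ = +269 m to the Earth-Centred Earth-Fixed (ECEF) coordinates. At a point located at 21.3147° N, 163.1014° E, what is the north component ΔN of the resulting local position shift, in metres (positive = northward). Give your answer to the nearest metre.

At φ = 21.3147°, λ = 163.1014°: sin φ = 0.363490, cos φ = 0.931598, sin λ = 0.290679, cos λ = -0.956821.
ΔN = −sin φ cos λ·ΔX − sin φ sin λ·ΔY + cos φ·ΔZ = −(0.363490)(-0.956821)(415) − (0.363490)(0.290679)(-106) + (0.931598)(269) = 406.13 m.

ΔN = 406 m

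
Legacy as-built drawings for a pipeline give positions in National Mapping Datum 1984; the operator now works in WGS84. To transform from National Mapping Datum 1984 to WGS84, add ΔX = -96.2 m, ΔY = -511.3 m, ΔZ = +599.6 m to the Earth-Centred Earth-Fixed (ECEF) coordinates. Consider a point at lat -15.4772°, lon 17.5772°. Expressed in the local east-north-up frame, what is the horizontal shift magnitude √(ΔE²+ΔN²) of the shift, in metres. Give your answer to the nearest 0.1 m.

At φ = -15.4772°, λ = 17.5772°: sin φ = -0.266855, cos φ = 0.963737, sin λ = 0.301991, cos λ = 0.953311.
ΔE = −sin λ·ΔX + cos λ·ΔY = −(0.301991)·(-96.2) + (0.953311)·(-511.3) = -458.38 m.
ΔN = −sin φ cos λ·ΔX − sin φ sin λ·ΔY + cos φ·ΔZ = −(-0.266855)(0.953311)(-96.2) − (-0.266855)(0.301991)(-511.3) + (0.963737)(599.6) = 512.18 m.
Horizontal magnitude = √(ΔE² + ΔN²) = √((-458.38)² + 512.18²) = 687.34 m.

687.3 m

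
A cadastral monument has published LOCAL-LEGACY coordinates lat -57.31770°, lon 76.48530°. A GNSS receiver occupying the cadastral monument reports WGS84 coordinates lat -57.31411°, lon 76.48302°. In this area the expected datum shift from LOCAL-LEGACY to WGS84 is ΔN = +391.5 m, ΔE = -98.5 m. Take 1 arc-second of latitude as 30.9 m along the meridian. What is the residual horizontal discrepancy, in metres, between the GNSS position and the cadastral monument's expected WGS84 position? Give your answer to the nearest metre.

39 m

Observed coordinate differences: Δφ = +0.00359°, Δλ = -0.00228°.
Converting to metres (1° lat = 111240 m, cos φ = 0.539980): observed ΔN = 399.4 m, observed ΔE = -137.0 m.
Subtracting the expected shift leaves a residual of 399.4 − (391.5) = 7.9 m north and -137.0 − (-98.5) = -38.5 m east.
Residual distance = √(7.9² + (-38.5)²) = 39.2 m.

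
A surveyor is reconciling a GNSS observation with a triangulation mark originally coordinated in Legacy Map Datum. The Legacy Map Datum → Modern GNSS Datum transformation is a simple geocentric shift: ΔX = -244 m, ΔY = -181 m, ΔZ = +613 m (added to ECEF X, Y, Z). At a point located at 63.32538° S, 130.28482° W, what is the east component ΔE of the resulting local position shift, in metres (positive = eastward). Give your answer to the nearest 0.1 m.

At φ = -63.32538°, λ = -130.28482°: sin φ = -0.893570, cos φ = 0.448923, sin λ = -0.762840, cos λ = -0.646588.
ΔE = −sin λ·ΔX + cos λ·ΔY = −(-0.762840)·(-244) + (-0.646588)·(-181) = -69.10 m.

ΔE = -69.1 m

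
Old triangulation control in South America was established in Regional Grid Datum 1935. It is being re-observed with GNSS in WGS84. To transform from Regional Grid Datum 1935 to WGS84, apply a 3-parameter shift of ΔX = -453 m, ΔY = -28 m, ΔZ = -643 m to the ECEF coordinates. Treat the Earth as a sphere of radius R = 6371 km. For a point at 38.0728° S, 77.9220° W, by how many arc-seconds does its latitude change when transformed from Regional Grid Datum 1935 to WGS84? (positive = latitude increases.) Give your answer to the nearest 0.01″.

sin φ = -0.616662, cos φ = 0.787228, sin λ = -0.977864, cos λ = 0.209243.
North component: ΔN = −sin φ cos λ·ΔX − sin φ sin λ·ΔY + cos φ·ΔZ = −(-0.616662)(0.209243)(-453) − (-0.616662)(-0.977864)(-28) + (0.787228)(-643) = -547.75 m.
1° of latitude spans πR/180 = 111195 m, so Δφ = -547.75 / 111195 × 3600 = -17.734″.

Δφ = -17.73″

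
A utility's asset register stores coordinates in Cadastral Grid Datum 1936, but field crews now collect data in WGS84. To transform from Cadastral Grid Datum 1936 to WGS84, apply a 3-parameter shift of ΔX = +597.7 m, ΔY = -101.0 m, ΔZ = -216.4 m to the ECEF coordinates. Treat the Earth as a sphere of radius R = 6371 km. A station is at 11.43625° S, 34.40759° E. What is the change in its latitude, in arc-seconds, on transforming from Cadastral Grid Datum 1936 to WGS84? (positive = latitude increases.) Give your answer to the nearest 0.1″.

sin φ = -0.198278, cos φ = 0.980146, sin λ = 0.565076, cos λ = 0.825039.
North component: ΔN = −sin φ cos λ·ΔX − sin φ sin λ·ΔY + cos φ·ΔZ = −(-0.198278)(0.825039)(597.7) − (-0.198278)(0.565076)(-101.0) + (0.980146)(-216.4) = -125.64 m.
1° of latitude spans πR/180 = 111195 m, so Δφ = -125.64 / 111195 × 3600 = -4.068″.

Δφ = -4.1″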